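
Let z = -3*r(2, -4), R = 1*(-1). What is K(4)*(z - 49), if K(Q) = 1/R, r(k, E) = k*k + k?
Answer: 67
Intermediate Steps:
R = -1
r(k, E) = k + k² (r(k, E) = k² + k = k + k²)
K(Q) = -1 (K(Q) = 1/(-1) = -1)
z = -18 (z = -6*(1 + 2) = -6*3 = -3*6 = -18)
K(4)*(z - 49) = -(-18 - 49) = -1*(-67) = 67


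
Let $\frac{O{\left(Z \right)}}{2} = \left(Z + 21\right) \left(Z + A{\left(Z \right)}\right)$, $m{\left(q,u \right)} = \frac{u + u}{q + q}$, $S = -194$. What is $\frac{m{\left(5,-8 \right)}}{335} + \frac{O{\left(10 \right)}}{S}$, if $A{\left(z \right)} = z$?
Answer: $- \frac{1039276}{162475} \approx -6.3965$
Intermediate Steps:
$m{\left(q,u \right)} = \frac{u}{q}$ ($m{\left(q,u \right)} = \frac{2 u}{2 q} = 2 u \frac{1}{2 q} = \frac{u}{q}$)
$O{\left(Z \right)} = 4 Z \left(21 + Z\right)$ ($O{\left(Z \right)} = 2 \left(Z + 21\right) \left(Z + Z\right) = 2 \left(21 + Z\right) 2 Z = 2 \cdot 2 Z \left(21 + Z\right) = 4 Z \left(21 + Z\right)$)
$\frac{m{\left(5,-8 \right)}}{335} + \frac{O{\left(10 \right)}}{S} = \frac{\left(-8\right) \frac{1}{5}}{335} + \frac{4 \cdot 10 \left(21 + 10\right)}{-194} = \left(-8\right) \frac{1}{5} \cdot \frac{1}{335} + 4 \cdot 10 \cdot 31 \left(- \frac{1}{194}\right) = \left(- \frac{8}{5}\right) \frac{1}{335} + 1240 \left(- \frac{1}{194}\right) = - \frac{8}{1675} - \frac{620}{97} = - \frac{1039276}{162475}$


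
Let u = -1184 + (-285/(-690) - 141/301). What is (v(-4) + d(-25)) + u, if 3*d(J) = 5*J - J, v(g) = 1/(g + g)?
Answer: -202292341/166152 ≈ -1217.5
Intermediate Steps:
v(g) = 1/(2*g)
d(J) = 4*J/3 (d(J) = (5*J - J)/3 = (4*J)/3 = 4*J/3)
u = -16394431/13846 (u = -1184 + (-285*(-1/690) - 141*1/301) = -1184 + (19/46 - 141/301) = -1184 - 767/13846 = -16394431/13846 ≈ -1184.1)
(v(-4) + d(-25)) + u = ((1/2)/(-4) + (4/3)*(-25)) - 16394431/13846 = ((1/2)*(-1/4) - 100/3) - 16394431/13846 = (-1/8 - 100/3) - 16394431/13846 = -803/24 - 16394431/13846 = -202292341/166152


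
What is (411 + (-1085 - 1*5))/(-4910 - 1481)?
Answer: 97/913 ≈ 0.10624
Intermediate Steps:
(411 + (-1085 - 1*5))/(-4910 - 1481) = (411 + (-1085 - 5))/(-6391) = (411 - 1090)*(-1/6391) = -679*(-1/6391) = 97/913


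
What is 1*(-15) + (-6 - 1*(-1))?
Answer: -20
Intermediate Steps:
1*(-15) + (-6 - 1*(-1)) = -15 + (-6 + 1) = -15 - 5 = -20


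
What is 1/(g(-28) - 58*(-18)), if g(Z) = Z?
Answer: 1/1016 ≈ 0.00098425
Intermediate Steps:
1/(g(-28) - 58*(-18)) = 1/(-28 - 58*(-18)) = 1/(-28 + 1044) = 1/1016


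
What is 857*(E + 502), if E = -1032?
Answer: -454210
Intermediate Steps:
857*(E + 502) = 857*(-1032 + 502) = 857*(-530) = -454210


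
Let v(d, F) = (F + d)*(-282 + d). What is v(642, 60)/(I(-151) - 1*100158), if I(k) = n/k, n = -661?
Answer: -38160720/15123197 ≈ -2.5233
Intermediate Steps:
v(d, F) = (-282 + d)*(F + d)
I(k) = -661/k
v(642, 60)/(I(-151) - 1*100158) = (642**2 - 282*60 - 282*642 + 60*642)/(-661/(-151) - 1*100158) = (412164 - 16920 - 181044 + 38520)/(-661*(-1/151) - 100158) = 252720/(661/151 - 100158) = 252720/(-15123197/151) = 252720*(-151/15123197) = -38160720/15123197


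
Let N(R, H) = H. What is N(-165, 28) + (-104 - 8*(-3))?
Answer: -52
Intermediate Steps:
N(-165, 28) + (-104 - 8*(-3)) = 28 + (-104 - 8*(-3)) = 28 + (-104 + 24) = 28 - 80 = -52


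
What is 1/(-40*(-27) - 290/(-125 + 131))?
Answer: 3/3095 ≈ 0.00096931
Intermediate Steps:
1/(-40*(-27) - 290/(-125 + 131)) = 1/(1080 - 290/6) = 1/(1080 - 290*1/6) = 1/(1080 - 145/3) = 1/(3095/3) = 3/3095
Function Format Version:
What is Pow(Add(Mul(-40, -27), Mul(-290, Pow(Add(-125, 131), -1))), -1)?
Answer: Rational(3, 3095) ≈ 0.00096931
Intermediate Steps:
Pow(Add(Mul(-40, -27), Mul(-290, Pow(Add(-125, 131), -1))), -1) = Pow(Add(1080, Mul(-290, Pow(6, -1))), -1) = Pow(Add(1080, Mul(-290, Rational(1, 6))), -1) = Pow(Add(1080, Rational(-145, 3)), -1) = Pow(Rational(3095, 3), -1) = Rational(3, 3095)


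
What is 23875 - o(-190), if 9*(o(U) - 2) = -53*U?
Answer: 204787/9 ≈ 22754.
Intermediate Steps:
o(U) = 2 - 53*U/9 (o(U) = 2 + (-53*U)/9 = 2 - 53*U/9)
23875 - o(-190) = 23875 - (2 - 53/9*(-190)) = 23875 - (2 + 10070/9) = 23875 - 1*10088/9 = 23875 - 10088/9 = 204787/9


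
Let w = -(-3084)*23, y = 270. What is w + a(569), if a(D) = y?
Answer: 71202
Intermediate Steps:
a(D) = 270
w = 70932 (w = -3*(-23644) = 70932)
w + a(569) = 70932 + 270 = 71202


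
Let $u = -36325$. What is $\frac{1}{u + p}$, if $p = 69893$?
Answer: $\frac{1}{33568} \approx 2.979 \cdot 10^{-5}$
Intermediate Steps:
$\frac{1}{u + p} = \frac{1}{-36325 + 69893} = \frac{1}{33568}$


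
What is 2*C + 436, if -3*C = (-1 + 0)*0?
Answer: 436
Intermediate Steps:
C = 0 (C = -(-1 + 0)*0/3 = -(-1)*0/3 = -1/3*0 = 0)
2*C + 436 = 2*0 + 436 = 0 + 436 = 436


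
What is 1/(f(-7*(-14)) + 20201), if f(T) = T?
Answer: 1/20299 ≈ 4.9264e-5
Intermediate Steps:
1/(f(-7*(-14)) + 20201) = 1/(-7*(-14) + 20201) = 1/(98 + 20201) = 1/20299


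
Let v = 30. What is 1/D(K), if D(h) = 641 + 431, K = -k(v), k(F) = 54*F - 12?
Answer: 1/1072 ≈ 0.00093284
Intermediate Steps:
k(F) = -12 + 54*F
K = -1608 (K = -(-12 + 54*30) = -(-12 + 1620) = -1*1608 = -1608)
D(h) = 1072
1/D(K) = 1/1072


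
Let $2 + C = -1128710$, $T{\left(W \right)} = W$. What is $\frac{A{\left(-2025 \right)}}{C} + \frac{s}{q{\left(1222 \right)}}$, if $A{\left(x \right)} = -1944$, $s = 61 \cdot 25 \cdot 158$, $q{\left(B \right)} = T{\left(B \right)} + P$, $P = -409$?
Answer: $\frac{33995592109}{114705357} \approx 296.37$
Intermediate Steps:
$q{\left(B \right)} = -409 + B$ ($q{\left(B \right)} = B - 409 = -409 + B$)
$s = 240950$ ($s = 1525 \cdot 158 = 240950$)
$C = -1128712$ ($C = -2 - 1128710 = -1128712$)
$\frac{A{\left(-2025 \right)}}{C} + \frac{s}{q{\left(1222 \right)}} = - \frac{1944}{-1128712} + \frac{240950}{-409 + 1222} = \left(-1944\right) \left(- \frac{1}{1128712}\right) + \frac{240950}{813} = \frac{243}{141089} + 240950 \cdot \frac{1}{813} = \frac{243}{141089} + \frac{240950}{813} = \frac{33995592109}{114705357}$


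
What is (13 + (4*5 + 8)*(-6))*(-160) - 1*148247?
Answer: -123447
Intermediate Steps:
(13 + (4*5 + 8)*(-6))*(-160) - 1*148247 = (13 + (20 + 8)*(-6))*(-160) - 148247 = (13 + 28*(-6))*(-160) - 148247 = (13 - 168)*(-160) - 148247 = -155*(-160) - 148247 = 24800 - 148247 = -123447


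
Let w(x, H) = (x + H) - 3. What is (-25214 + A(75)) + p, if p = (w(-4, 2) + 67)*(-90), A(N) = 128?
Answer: -30666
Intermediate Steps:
w(x, H) = -3 + H + x (w(x, H) = (H + x) - 3 = -3 + H + x)
p = -5580 (p = ((-3 + 2 - 4) + 67)*(-90) = (-5 + 67)*(-90) = 62*(-90) = -5580)
(-25214 + A(75)) + p = (-25214 + 128) - 5580 = -25086 - 5580 = -30666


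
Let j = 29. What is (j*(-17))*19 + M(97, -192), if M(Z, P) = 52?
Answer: -9315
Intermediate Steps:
(j*(-17))*19 + M(97, -192) = (29*(-17))*19 + 52 = -493*19 + 52 = -9367 + 52 = -9315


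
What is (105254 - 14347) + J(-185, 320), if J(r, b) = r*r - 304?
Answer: 124828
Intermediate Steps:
J(r, b) = -304 + r**2 (J(r, b) = r**2 - 304 = -304 + r**2)
(105254 - 14347) + J(-185, 320) = (105254 - 14347) + (-304 + (-185)**2) = 90907 + (-304 + 34225) = 90907 + 33921 = 124828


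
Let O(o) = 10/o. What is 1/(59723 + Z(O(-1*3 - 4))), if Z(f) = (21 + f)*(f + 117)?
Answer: 49/3037260 ≈ 1.6133e-5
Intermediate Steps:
Z(f) = (21 + f)*(117 + f)
1/(59723 + Z(O(-1*3 - 4))) = 1/(59723 + (2457 + (10/(-1*3 - 4))**2 + 138*(10/(-1*3 - 4)))) = 1/(59723 + (2457 + (10/(-3 - 4))**2 + 138*(10/(-3 - 4)))) = 1/(59723 + (2457 + (10/(-7))**2 + 138*(10/(-7)))) = 1/(59723 + (2457 + (10*(-1/7))**2 + 138*(10*(-1/7)))) = 1/(59723 + (2457 + (-10/7)**2 + 138*(-10/7))) = 1/(59723 + (2457 + 100/49 - 1380/7)) = 1/(59723 + 110833/49) = 1/(3037260/49) = 49/3037260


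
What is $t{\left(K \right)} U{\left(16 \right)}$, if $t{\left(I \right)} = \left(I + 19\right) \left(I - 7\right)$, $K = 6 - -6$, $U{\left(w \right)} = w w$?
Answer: $39680$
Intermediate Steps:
$U{\left(w \right)} = w^{2}$
$K = 12$ ($K = 6 + 6 = 12$)
$t{\left(I \right)} = \left(-7 + I\right) \left(19 + I\right)$ ($t{\left(I \right)} = \left(19 + I\right) \left(-7 + I\right) = \left(-7 + I\right) \left(19 + I\right)$)
$t{\left(K \right)} U{\left(16 \right)} = \left(-133 + 12^{2} + 12 \cdot 12\right) 16^{2} = \left(-133 + 144 + 144\right) 256 = 155 \cdot 256 = 39680$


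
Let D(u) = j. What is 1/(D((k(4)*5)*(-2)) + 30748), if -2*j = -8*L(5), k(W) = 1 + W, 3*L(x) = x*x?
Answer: 3/92344 ≈ 3.2487e-5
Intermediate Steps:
L(x) = x²/3 (L(x) = (x*x)/3 = x²/3)
j = 100/3 (j = -(-4)*(⅓)*5² = -(-4)*(⅓)*25 = -(-4)*25/3 = -½*(-200/3) = 100/3 ≈ 33.333)
D(u) = 100/3
1/(D((k(4)*5)*(-2)) + 30748) = 1/(100/3 + 30748) = 1/(92344/3) = 3/92344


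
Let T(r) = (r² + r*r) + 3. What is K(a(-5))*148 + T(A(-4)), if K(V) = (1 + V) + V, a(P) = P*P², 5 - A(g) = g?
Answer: -36687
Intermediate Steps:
A(g) = 5 - g
a(P) = P³
K(V) = 1 + 2*V
T(r) = 3 + 2*r² (T(r) = (r² + r²) + 3 = 2*r² + 3 = 3 + 2*r²)
K(a(-5))*148 + T(A(-4)) = (1 + 2*(-5)³)*148 + (3 + 2*(5 - 1*(-4))²) = (1 + 2*(-125))*148 + (3 + 2*(5 + 4)²) = (1 - 250)*148 + (3 + 2*9²) = -249*148 + (3 + 2*81) = -36852 + (3 + 162) = -36852 + 165 = -36687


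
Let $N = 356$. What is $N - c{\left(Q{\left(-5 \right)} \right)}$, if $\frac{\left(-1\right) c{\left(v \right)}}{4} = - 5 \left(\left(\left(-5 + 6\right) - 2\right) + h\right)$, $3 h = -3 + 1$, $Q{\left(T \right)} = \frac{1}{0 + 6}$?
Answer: $\frac{1168}{3} \approx 389.33$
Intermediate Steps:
$Q{\left(T \right)} = \frac{1}{6}$
$h = - \frac{2}{3}$ ($h = \frac{-3 + 1}{3} = \frac{1}{3} \left(-2\right) = - \frac{2}{3} \approx -0.66667$)
$c{\left(v \right)} = - \frac{100}{3}$ ($c{\left(v \right)} = - 4 \left(- 5 \left(\left(\left(-5 + 6\right) - 2\right) - \frac{2}{3}\right)\right) = - 4 \left(- 5 \left(\left(1 - 2\right) - \frac{2}{3}\right)\right) = - 4 \left(- 5 \left(-1 - \frac{2}{3}\right)\right) = - 4 \left(\left(-5\right) \left(- \frac{5}{3}\right)\right) = \left(-4\right) \frac{25}{3} = - \frac{100}{3}$)
$N - c{\left(Q{\left(-5 \right)} \right)} = 356 - - \frac{100}{3} = 356 + \frac{100}{3} = \frac{1168}{3}$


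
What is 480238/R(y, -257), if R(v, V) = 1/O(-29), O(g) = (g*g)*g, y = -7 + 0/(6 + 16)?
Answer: -11712524582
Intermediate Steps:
y = -7 (y = -7 + 0/22 = -7 + (1/22)*0 = -7 + 0 = -7)
O(g) = g³ (O(g) = g²*g = g³)
R(v, V) = -1/24389 (R(v, V) = 1/((-29)³) = 1/(-24389) = -1/24389)
480238/R(y, -257) = 480238/(-1/24389) = 480238*(-24389) = -11712524582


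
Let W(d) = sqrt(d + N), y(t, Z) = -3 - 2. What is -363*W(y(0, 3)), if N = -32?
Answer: -363*I*sqrt(37) ≈ -2208.0*I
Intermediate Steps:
y(t, Z) = -5
W(d) = sqrt(-32 + d) (W(d) = sqrt(d - 32) = sqrt(-32 + d))
-363*W(y(0, 3)) = -363*sqrt(-32 - 5) = -363*I*sqrt(37)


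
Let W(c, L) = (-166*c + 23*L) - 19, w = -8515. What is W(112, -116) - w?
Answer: -12764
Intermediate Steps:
W(c, L) = -19 - 166*c + 23*L
W(112, -116) - w = (-19 - 166*112 + 23*(-116)) - 1*(-8515) = (-19 - 18592 - 2668) + 8515 = -21279 + 8515 = -12764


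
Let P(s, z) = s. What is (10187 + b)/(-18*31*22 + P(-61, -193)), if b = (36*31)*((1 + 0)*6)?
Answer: -16883/12337 ≈ -1.3685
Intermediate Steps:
b = 6696 (b = 1116*(1*6) = 1116*6 = 6696)
(10187 + b)/(-18*31*22 + P(-61, -193)) = (10187 + 6696)/(-18*31*22 - 61) = 16883/(-558*22 - 61) = 16883/(-12276 - 61) = 16883/(-12337) = 16883*(-1/12337) = -16883/12337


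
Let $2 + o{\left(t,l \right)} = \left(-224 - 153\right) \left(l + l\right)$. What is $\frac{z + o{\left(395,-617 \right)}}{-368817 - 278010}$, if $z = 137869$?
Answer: $- \frac{603085}{646827} \approx -0.93237$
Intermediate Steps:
$o{\left(t,l \right)} = -2 - 754 l$ ($o{\left(t,l \right)} = -2 + \left(-224 - 153\right) \left(l + l\right) = -2 - 377 \cdot 2 l = -2 - 754 l$)
$\frac{z + o{\left(395,-617 \right)}}{-368817 - 278010} = \frac{137869 - -465216}{-368817 - 278010} = \frac{137869 + \left(-2 + 465218\right)}{-646827} = \left(137869 + 465216\right) \left(- \frac{1}{646827}\right) = 603085 \left(- \frac{1}{646827}\right) = - \frac{603085}{646827}$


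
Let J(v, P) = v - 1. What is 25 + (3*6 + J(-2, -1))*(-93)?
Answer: -1370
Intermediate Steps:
J(v, P) = -1 + v
25 + (3*6 + J(-2, -1))*(-93) = 25 + (3*6 + (-1 - 2))*(-93) = 25 + (18 - 3)*(-93) = 25 + 15*(-93) = 25 - 1395 = -1370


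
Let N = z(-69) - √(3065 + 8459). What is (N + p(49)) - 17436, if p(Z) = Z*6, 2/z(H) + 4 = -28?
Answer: -274273/16 - 2*√2881 ≈ -17249.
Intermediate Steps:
z(H) = -1/16 (z(H) = 2/(-4 - 28) = 2/(-32) = 2*(-1/32) = -1/16)
p(Z) = 6*Z
N = -1/16 - 2*√2881 (N = -1/16 - √(3065 + 8459) = -1/16 - √11524 = -1/16 - 2*√2881 ≈ -107.41)
(N + p(49)) - 17436 = ((-1/16 - 2*√2881) + 6*49) - 17436 = ((-1/16 - 2*√2881) + 294) - 17436 = (4703/16 - 2*√2881) - 17436 = -274273/16 - 2*√2881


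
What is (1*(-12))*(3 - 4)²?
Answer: -12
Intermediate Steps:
(1*(-12))*(3 - 4)² = -12*(-1)² = -12*1 = -12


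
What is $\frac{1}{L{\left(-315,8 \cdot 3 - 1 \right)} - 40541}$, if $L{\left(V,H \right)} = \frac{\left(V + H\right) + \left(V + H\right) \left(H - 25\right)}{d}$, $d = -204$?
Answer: $- \frac{51}{2067664} \approx -2.4666 \cdot 10^{-5}$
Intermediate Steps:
$L{\left(V,H \right)} = - \frac{H}{204} - \frac{V}{204} - \frac{\left(-25 + H\right) \left(H + V\right)}{204}$ ($L{\left(V,H \right)} = \frac{\left(V + H\right) + \left(V + H\right) \left(H - 25\right)}{-204} = \left(\left(H + V\right) + \left(H + V\right) \left(-25 + H\right)\right) \left(- \frac{1}{204}\right) = \left(\left(H + V\right) + \left(-25 + H\right) \left(H + V\right)\right) \left(- \frac{1}{204}\right) = \left(H + V + \left(-25 + H\right) \left(H + V\right)\right) \left(- \frac{1}{204}\right) = - \frac{H}{204} - \frac{V}{204} - \frac{\left(-25 + H\right) \left(H + V\right)}{204}$)
$\frac{1}{L{\left(-315,8 \cdot 3 - 1 \right)} - 40541} = \frac{1}{\left(- \frac{\left(8 \cdot 3 - 1\right)^{2}}{204} + \frac{2 \left(8 \cdot 3 - 1\right)}{17} + \frac{2}{17} \left(-315\right) - \frac{1}{204} \left(8 \cdot 3 - 1\right) \left(-315\right)\right) - 40541} = \frac{1}{\left(- \frac{\left(24 - 1\right)^{2}}{204} + \frac{2 \left(24 - 1\right)}{17} - \frac{630}{17} - \frac{1}{204} \left(24 - 1\right) \left(-315\right)\right) - 40541} = \frac{1}{\left(- \frac{23^{2}}{204} + \frac{2}{17} \cdot 23 - \frac{630}{17} - \frac{23}{204} \left(-315\right)\right) - 40541} = \frac{1}{\left(\left(- \frac{1}{204}\right) 529 + \frac{46}{17} - \frac{630}{17} + \frac{2415}{68}\right) - 40541} = \frac{1}{\left(- \frac{529}{204} + \frac{46}{17} - \frac{630}{17} + \frac{2415}{68}\right) - 40541} = \frac{1}{- \frac{73}{51} - 40541} = \frac{1}{- \frac{2067664}{51}} = - \frac{51}{2067664}$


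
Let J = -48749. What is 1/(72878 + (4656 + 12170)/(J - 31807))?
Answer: 40278/2935371671 ≈ 1.3722e-5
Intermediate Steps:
1/(72878 + (4656 + 12170)/(J - 31807)) = 1/(72878 + (4656 + 12170)/(-48749 - 31807)) = 1/(72878 + 16826/(-80556)) = 1/(72878 + 16826*(-1/80556)) = 1/(72878 - 8413/40278) = 1/(2935371671/40278) = 40278/2935371671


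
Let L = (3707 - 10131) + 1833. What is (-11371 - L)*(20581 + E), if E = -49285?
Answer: 194613120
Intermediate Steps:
L = -4591 (L = -6424 + 1833 = -4591)
(-11371 - L)*(20581 + E) = (-11371 - 1*(-4591))*(20581 - 49285) = (-11371 + 4591)*(-28704) = -6780*(-28704) = 194613120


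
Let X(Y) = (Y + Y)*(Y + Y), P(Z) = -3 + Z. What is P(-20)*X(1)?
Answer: -92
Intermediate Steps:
X(Y) = 4*Y² (X(Y) = (2*Y)*(2*Y) = 4*Y²)
P(-20)*X(1) = (-3 - 20)*(4*1²) = -92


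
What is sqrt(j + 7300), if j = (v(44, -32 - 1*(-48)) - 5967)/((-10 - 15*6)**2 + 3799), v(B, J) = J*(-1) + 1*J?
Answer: sqrt(1389928188667)/13799 ≈ 85.438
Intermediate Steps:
v(B, J) = 0 (v(B, J) = -J + J = 0)
j = -5967/13799 (j = (0 - 5967)/((-10 - 15*6)**2 + 3799) = -5967/((-10 - 90)**2 + 3799) = -5967/((-100)**2 + 3799) = -5967/(10000 + 3799) = -5967/13799 ≈ -0.43242)
sqrt(j + 7300) = sqrt(-5967/13799 + 7300) = sqrt(100726733/13799) = sqrt(1389928188667)/13799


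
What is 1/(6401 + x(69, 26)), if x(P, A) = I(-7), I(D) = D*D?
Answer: 1/6450 ≈ 0.00015504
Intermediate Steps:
I(D) = D²
x(P, A) = 49 (x(P, A) = (-7)² = 49)
1/(6401 + x(69, 26)) = 1/(6401 + 49) = 1/6450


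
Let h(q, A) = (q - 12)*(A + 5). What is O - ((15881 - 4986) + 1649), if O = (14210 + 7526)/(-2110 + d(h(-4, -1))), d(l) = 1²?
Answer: -1393528/111 ≈ -12554.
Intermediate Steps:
h(q, A) = (-12 + q)*(5 + A)
d(l) = 1
O = -1144/111 (O = (14210 + 7526)/(-2110 + 1) = 21736/(-2109) = 21736*(-1/2109) = -1144/111 ≈ -10.306)
O - ((15881 - 4986) + 1649) = -1144/111 - ((15881 - 4986) + 1649) = -1144/111 - (10895 + 1649) = -1144/111 - 1*12544 = -1144/111 - 12544 = -1393528/111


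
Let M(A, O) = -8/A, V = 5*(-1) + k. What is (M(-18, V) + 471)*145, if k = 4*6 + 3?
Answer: 615235/9 ≈ 68360.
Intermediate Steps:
k = 27 (k = 24 + 3 = 27)
V = 22 (V = 5*(-1) + 27 = -5 + 27 = 22)
(M(-18, V) + 471)*145 = (-8/(-18) + 471)*145 = (-8*(-1/18) + 471)*145 = (4/9 + 471)*145 = (4243/9)*145 = 615235/9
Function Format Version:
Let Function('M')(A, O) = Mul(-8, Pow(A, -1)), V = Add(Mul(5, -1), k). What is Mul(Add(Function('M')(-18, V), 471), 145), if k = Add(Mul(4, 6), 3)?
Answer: Rational(615235, 9) ≈ 68360.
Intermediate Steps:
k = 27 (k = Add(24, 3) = 27)
V = 22 (V = Add(Mul(5, -1), 27) = Add(-5, 27) = 22)
Mul(Add(Function('M')(-18, V), 471), 145) = Mul(Add(Mul(-8, Pow(-18, -1)), 471), 145) = Mul(Add(Mul(-8, Rational(-1, 18)), 471), 145) = Mul(Add(Rational(4, 9), 471), 145) = Mul(Rational(4243, 9), 145) = Rational(615235, 9)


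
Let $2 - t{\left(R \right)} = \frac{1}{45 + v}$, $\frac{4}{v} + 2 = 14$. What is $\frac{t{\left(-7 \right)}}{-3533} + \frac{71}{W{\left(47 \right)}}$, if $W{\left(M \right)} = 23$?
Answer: $\frac{34108461}{11051224} \approx 3.0864$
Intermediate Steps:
$v = \frac{1}{3}$ ($v = \frac{4}{-2 + 14} = \frac{4}{12} = 4 \cdot \frac{1}{12} = \frac{1}{3} \approx 0.33333$)
$t{\left(R \right)} = \frac{269}{136}$ ($t{\left(R \right)} = 2 - \frac{1}{45 + \frac{1}{3}} = 2 - \frac{1}{\frac{136}{3}} = 2 - \frac{3}{136} = \frac{269}{136}$)
$\frac{t{\left(-7 \right)}}{-3533} + \frac{71}{W{\left(47 \right)}} = \frac{269}{136 \left(-3533\right)} + \frac{71}{23} = \frac{269}{136} \left(- \frac{1}{3533}\right) + 71 \cdot \frac{1}{23} = - \frac{269}{480488} + \frac{71}{23} = \frac{34108461}{11051224}$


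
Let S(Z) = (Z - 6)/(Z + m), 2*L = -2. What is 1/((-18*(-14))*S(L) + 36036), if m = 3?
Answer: 1/35154 ≈ 2.8446e-5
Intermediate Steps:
L = -1 (L = (1/2)*(-2) = -1)
S(Z) = (-6 + Z)/(3 + Z) (S(Z) = (Z - 6)/(Z + 3) = (-6 + Z)/(3 + Z))
1/((-18*(-14))*S(L) + 36036) = 1/((-18*(-14))*((-6 - 1)/(3 - 1)) + 36036) = 1/(252*(-7/2) + 36036) = 1/(-882 + 36036) = 1/35154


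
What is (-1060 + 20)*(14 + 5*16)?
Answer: -97760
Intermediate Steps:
(-1060 + 20)*(14 + 5*16) = -1040*(14 + 80) = -1040*94 = -97760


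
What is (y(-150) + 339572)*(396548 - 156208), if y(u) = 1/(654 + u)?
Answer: 10283204604565/126 ≈ 8.1613e+10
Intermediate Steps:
(y(-150) + 339572)*(396548 - 156208) = (1/(654 - 150) + 339572)*(396548 - 156208) = (1/504 + 339572)*240340 = (171144289/504)*240340 = 10283204604565/126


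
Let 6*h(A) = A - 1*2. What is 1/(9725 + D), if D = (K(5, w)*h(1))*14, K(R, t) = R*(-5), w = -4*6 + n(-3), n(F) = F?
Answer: 3/29350 ≈ 0.00010221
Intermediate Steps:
h(A) = -⅓ + A/6 (h(A) = (A - 1*2)/6 = (A - 2)/6 = (-2 + A)/6 = -⅓ + A/6)
w = -27 (w = -4*6 - 3 = -24 - 3 = -27)
K(R, t) = -5*R
D = 175/3 (D = ((-5*5)*(-⅓ + (⅙)*1))*14 = -25*(-⅓ + ⅙)*14 = -25*(-⅙)*14 = (25/6)*14 = 175/3 ≈ 58.333)
1/(9725 + D) = 1/(9725 + 175/3) = 1/(29350/3) = 3/29350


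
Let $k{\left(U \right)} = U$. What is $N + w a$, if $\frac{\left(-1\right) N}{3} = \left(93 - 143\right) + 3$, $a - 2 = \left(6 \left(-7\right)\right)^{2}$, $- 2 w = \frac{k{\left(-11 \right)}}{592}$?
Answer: $\frac{93185}{592} \approx 157.41$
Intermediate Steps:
$w = \frac{11}{1184}$ ($w = - \frac{\left(-11\right) \frac{1}{592}}{2} = \left(- \frac{1}{2}\right) \left(- \frac{11}{592}\right) = \frac{11}{1184} \approx 0.0092905$)
$a = 1766$ ($a = 2 + \left(6 \left(-7\right)\right)^{2} = 2 + \left(-42\right)^{2} = 2 + 1764 = 1766$)
$N = 141$ ($N = - 3 \left(\left(93 - 143\right) + 3\right) = - 3 \left(-50 + 3\right) = \left(-3\right) \left(-47\right) = 141$)
$N + w a = 141 + \frac{11}{1184} \cdot 1766 = 141 + \frac{9713}{592} = \frac{93185}{592}$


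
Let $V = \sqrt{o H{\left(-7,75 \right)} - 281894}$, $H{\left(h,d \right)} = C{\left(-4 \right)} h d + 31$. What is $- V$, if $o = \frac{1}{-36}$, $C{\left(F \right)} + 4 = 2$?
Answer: $- \frac{i \sqrt{10149265}}{6} \approx - 530.96 i$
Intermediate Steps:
$C{\left(F \right)} = -2$ ($C{\left(F \right)} = -4 + 2 = -2$)
$H{\left(h,d \right)} = 31 - 2 d h$ ($H{\left(h,d \right)} = - 2 h d + 31 = - 2 d h + 31 = 31 - 2 d h$)
$o = - \frac{1}{36} \approx -0.027778$
$V = \frac{i \sqrt{10149265}}{6}$ ($V = \sqrt{- \frac{31 - 150 \left(-7\right)}{36} - 281894} = \sqrt{- \frac{31 + 1050}{36} - 281894} = \sqrt{\left(- \frac{1}{36}\right) 1081 - 281894} = \sqrt{- \frac{1081}{36} - 281894} = \sqrt{- \frac{10149265}{36}} = \frac{i \sqrt{10149265}}{6} \approx 530.96 i$)
$- V = - \frac{i \sqrt{10149265}}{6}$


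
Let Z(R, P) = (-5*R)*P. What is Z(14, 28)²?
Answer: 3841600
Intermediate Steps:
Z(R, P) = -5*P*R
Z(14, 28)² = (-5*28*14)² = (-1960)² = 3841600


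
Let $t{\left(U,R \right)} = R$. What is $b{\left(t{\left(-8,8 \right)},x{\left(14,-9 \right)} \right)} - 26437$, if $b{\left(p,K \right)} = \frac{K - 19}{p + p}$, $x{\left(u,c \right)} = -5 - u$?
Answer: $- \frac{211515}{8} \approx -26439.0$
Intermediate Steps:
$b{\left(p,K \right)} = \frac{-19 + K}{2 p}$
$b{\left(t{\left(-8,8 \right)},x{\left(14,-9 \right)} \right)} - 26437 = \frac{-19 - 19}{2 \cdot 8} - 26437 = \frac{1}{2} \cdot \frac{1}{8} \left(-19 - 19\right) - 26437 = \frac{1}{2} \cdot \frac{1}{8} \left(-38\right) - 26437 = - \frac{19}{8} - 26437 = - \frac{211515}{8}$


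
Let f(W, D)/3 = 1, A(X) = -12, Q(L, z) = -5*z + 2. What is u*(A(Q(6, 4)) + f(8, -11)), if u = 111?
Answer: -999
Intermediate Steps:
Q(L, z) = 2 - 5*z
f(W, D) = 3 (f(W, D) = 3*1 = 3)
u*(A(Q(6, 4)) + f(8, -11)) = 111*(-12 + 3) = 111*(-9) = -999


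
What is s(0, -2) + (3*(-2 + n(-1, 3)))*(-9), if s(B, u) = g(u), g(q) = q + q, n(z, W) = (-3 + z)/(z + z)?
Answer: -4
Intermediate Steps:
n(z, W) = (-3 + z)/(2*z) (n(z, W) = (-3 + z)/((2*z)) = (-3 + z)*(1/(2*z)) = (-3 + z)/(2*z))
g(q) = 2*q
s(B, u) = 2*u
s(0, -2) + (3*(-2 + n(-1, 3)))*(-9) = 2*(-2) + (3*(-2 + (½)*(-3 - 1)/(-1)))*(-9) = -4 + (3*(-2 + (½)*(-1)*(-4)))*(-9) = -4 + (3*(-2 + 2))*(-9) = -4 + (3*0)*(-9) = -4 + 0*(-9) = -4 + 0 = -4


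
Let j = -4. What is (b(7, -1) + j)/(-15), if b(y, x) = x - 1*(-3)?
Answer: 2/15 ≈ 0.13333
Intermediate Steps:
b(y, x) = 3 + x (b(y, x) = x + 3 = 3 + x)
(b(7, -1) + j)/(-15) = ((3 - 1) - 4)/(-15) = -(2 - 4)/15 = -1/15*(-2) = 2/15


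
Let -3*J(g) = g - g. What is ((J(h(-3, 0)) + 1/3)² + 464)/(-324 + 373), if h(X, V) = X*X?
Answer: 4177/441 ≈ 9.4716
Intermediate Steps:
h(X, V) = X²
J(g) = 0 (J(g) = -(g - g)/3 = -⅓*0 = 0)
((J(h(-3, 0)) + 1/3)² + 464)/(-324 + 373) = ((0 + 1/3)² + 464)/(-324 + 373) = ((0 + ⅓)² + 464)/49 = ((⅓)² + 464)*(1/49) = (⅑ + 464)*(1/49) = (4177/9)*(1/49) = 4177/441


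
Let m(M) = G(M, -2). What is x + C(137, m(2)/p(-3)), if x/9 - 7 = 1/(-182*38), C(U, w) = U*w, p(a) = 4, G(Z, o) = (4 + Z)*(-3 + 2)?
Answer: -985539/6916 ≈ -142.50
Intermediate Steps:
G(Z, o) = -4 - Z (G(Z, o) = (4 + Z)*(-1) = -4 - Z)
m(M) = -4 - M
x = 435699/6916 (x = 63 + 9/((-182*38)) = 63 + 9/(-6916) = 63 + 9*(-1/6916) = 63 - 9/6916 = 435699/6916 ≈ 62.999)
x + C(137, m(2)/p(-3)) = 435699/6916 + 137*((-4 - 1*2)/4) = 435699/6916 + 137*((-4 - 2)*(1/4)) = 435699/6916 + 137*(-6*1/4) = 435699/6916 + 137*(-3/2) = 435699/6916 - 411/2 = -985539/6916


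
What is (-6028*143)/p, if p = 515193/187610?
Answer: -161720570440/515193 ≈ -3.1390e+5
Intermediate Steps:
p = 515193/187610 (p = 515193*(1/187610) = 515193/187610 ≈ 2.7461)
(-6028*143)/p = (-6028*143)/(515193/187610) = -862004*187610/515193 = -161720570440/515193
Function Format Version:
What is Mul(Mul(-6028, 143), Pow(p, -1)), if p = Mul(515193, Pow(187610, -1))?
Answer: Rational(-161720570440, 515193) ≈ -3.1390e+5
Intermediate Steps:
p = Rational(515193, 187610) (p = Mul(515193, Rational(1, 187610)) = Rational(515193, 187610) ≈ 2.7461)
Mul(Mul(-6028, 143), Pow(p, -1)) = Mul(Mul(-6028, 143), Pow(Rational(515193, 187610), -1)) = Mul(-862004, Rational(187610, 515193)) = Rational(-161720570440, 515193)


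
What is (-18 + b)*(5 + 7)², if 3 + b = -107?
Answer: -18432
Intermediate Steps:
b = -110 (b = -3 - 107 = -110)
(-18 + b)*(5 + 7)² = (-18 - 110)*(5 + 7)² = -128*12² = -128*144 = -18432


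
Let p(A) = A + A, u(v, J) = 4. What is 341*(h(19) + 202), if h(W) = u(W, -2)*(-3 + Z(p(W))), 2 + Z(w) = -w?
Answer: 10230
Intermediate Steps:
p(A) = 2*A
Z(w) = -2 - w
h(W) = -20 - 8*W (h(W) = 4*(-3 + (-2 - 2*W)) = 4*(-5 - 2*W) = -20 - 8*W)
341*(h(19) + 202) = 341*((-20 - 8*19) + 202) = 341*((-20 - 152) + 202) = 341*(-172 + 202) = 341*30 = 10230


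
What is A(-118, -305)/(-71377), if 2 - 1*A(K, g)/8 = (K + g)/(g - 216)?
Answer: -4952/37187417 ≈ -0.00013316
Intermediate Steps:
A(K, g) = 16 - 8*(K + g)/(-216 + g) (A(K, g) = 16 - 8*(K + g)/(g - 216) = 16 - 8*(K + g)/(-216 + g))
A(-118, -305)/(-71377) = (8*(-432 - 305 - 1*(-118))/(-216 - 305))/(-71377) = (8*(-432 - 305 + 118)/(-521))*(-1/71377) = (8*(-1/521)*(-619))*(-1/71377) = (4952/521)*(-1/71377) = -4952/37187417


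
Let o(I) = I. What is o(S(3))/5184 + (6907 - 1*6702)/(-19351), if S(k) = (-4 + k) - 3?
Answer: -285031/25078896 ≈ -0.011365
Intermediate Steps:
S(k) = -7 + k
o(S(3))/5184 + (6907 - 1*6702)/(-19351) = (-7 + 3)/5184 + (6907 - 1*6702)/(-19351) = -4*1/5184 + (6907 - 6702)*(-1/19351) = -1/1296 + 205*(-1/19351) = -1/1296 - 205/19351 = -285031/25078896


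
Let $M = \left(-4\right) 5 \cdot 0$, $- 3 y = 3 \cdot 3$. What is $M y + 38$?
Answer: $38$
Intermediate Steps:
$y = -3$ ($y = - \frac{3 \cdot 3}{3} = \left(- \frac{1}{3}\right) 9 = -3$)
$M = 0$ ($M = \left(-20\right) 0 = 0$)
$M y + 38 = 0 \left(-3\right) + 38 = 0 + 38 = 38$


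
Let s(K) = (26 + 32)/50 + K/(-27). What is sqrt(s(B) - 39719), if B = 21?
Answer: I*sqrt(8936689)/15 ≈ 199.3*I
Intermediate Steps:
s(K) = 29/25 - K/27 (s(K) = 58*(1/50) + K*(-1/27) = 29/25 - K/27)
sqrt(s(B) - 39719) = sqrt((29/25 - 1/27*21) - 39719) = sqrt((29/25 - 7/9) - 39719) = sqrt(86/225 - 39719) = sqrt(-8936689/225) = I*sqrt(8936689)/15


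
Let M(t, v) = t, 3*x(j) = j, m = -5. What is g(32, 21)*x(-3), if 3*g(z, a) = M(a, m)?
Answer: -7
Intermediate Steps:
x(j) = j/3
g(z, a) = a/3
g(32, 21)*x(-3) = ((⅓)*21)*((⅓)*(-3)) = 7*(-1) = -7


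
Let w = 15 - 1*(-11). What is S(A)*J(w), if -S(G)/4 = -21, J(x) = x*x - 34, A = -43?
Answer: 53928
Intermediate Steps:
w = 26 (w = 15 + 11 = 26)
J(x) = -34 + x**2 (J(x) = x**2 - 34 = -34 + x**2)
S(G) = 84 (S(G) = -4*(-21) = 84)
S(A)*J(w) = 84*(-34 + 26**2) = 84*(-34 + 676) = 84*642 = 53928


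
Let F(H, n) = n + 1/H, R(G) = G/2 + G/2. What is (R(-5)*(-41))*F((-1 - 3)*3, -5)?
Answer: -12505/12 ≈ -1042.1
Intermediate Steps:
R(G) = G (R(G) = G*(½) + G*(½) = G/2 + G/2 = G)
(R(-5)*(-41))*F((-1 - 3)*3, -5) = (-5*(-41))*(-5 + 1/((-1 - 3)*3)) = 205*(-5 + 1/(-4*3)) = 205*(-5 + 1/(-12)) = 205*(-5 - 1/12) = 205*(-61/12) = -12505/12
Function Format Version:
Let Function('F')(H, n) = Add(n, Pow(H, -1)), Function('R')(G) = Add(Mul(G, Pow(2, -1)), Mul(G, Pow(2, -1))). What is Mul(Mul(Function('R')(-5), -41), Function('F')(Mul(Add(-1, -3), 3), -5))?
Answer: Rational(-12505, 12) ≈ -1042.1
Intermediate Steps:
Function('R')(G) = G (Function('R')(G) = Add(Mul(G, Rational(1, 2)), Mul(G, Rational(1, 2))) = Add(Mul(Rational(1, 2), G), Mul(Rational(1, 2), G)) = G)
Mul(Mul(Function('R')(-5), -41), Function('F')(Mul(Add(-1, -3), 3), -5)) = Mul(Mul(-5, -41), Add(-5, Pow(Mul(Add(-1, -3), 3), -1))) = Mul(205, Add(-5, Pow(Mul(-4, 3), -1))) = Mul(205, Add(-5, Pow(-12, -1))) = Mul(205, Add(-5, Rational(-1, 12))) = Mul(205, Rational(-61, 12)) = Rational(-12505, 12)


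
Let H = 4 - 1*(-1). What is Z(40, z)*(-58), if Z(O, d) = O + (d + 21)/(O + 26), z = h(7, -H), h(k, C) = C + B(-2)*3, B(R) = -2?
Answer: -76850/33 ≈ -2328.8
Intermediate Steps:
H = 5 (H = 4 + 1 = 5)
h(k, C) = -6 + C (h(k, C) = C - 2*3 = C - 6 = -6 + C)
z = -11 (z = -6 - 1*5 = -6 - 5 = -11)
Z(O, d) = O + (21 + d)/(26 + O)
Z(40, z)*(-58) = ((21 - 11 + 40² + 26*40)/(26 + 40))*(-58) = ((21 - 11 + 1600 + 1040)/66)*(-58) = ((1/66)*2650)*(-58) = (1325/33)*(-58) = -76850/33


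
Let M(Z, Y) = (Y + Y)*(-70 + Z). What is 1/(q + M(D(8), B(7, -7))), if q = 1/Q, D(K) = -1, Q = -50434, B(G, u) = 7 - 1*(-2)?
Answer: -50434/64454653 ≈ -0.00078247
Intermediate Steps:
B(G, u) = 9 (B(G, u) = 7 + 2 = 9)
q = -1/50434 (q = 1/(-50434) = -1/50434 ≈ -1.9828e-5)
M(Z, Y) = 2*Y*(-70 + Z) (M(Z, Y) = (2*Y)*(-70 + Z) = 2*Y*(-70 + Z))
1/(q + M(D(8), B(7, -7))) = 1/(-1/50434 + 2*9*(-70 - 1)) = 1/(-1/50434 + 2*9*(-71)) = 1/(-1/50434 - 1278) = 1/(-64454653/50434) = -50434/64454653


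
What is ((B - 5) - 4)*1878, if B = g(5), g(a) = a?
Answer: -7512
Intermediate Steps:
B = 5
((B - 5) - 4)*1878 = ((5 - 5) - 4)*1878 = (0 - 4)*1878 = -4*1878 = -7512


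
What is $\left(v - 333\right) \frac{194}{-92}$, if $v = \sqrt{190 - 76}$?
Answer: $\frac{32301}{46} - \frac{97 \sqrt{114}}{46} \approx 679.68$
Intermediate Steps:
$v = \sqrt{114} \approx 10.677$
$\left(v - 333\right) \frac{194}{-92} = \left(\sqrt{114} - 333\right) \frac{194}{-92} = \left(-333 + \sqrt{114}\right) 194 \left(- \frac{1}{92}\right) = \left(-333 + \sqrt{114}\right) \left(- \frac{97}{46}\right) = \frac{32301}{46} - \frac{97 \sqrt{114}}{46}$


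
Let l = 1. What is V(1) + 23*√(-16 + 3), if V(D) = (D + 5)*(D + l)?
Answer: 12 + 23*I*√13 ≈ 12.0 + 82.928*I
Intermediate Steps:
V(D) = (1 + D)*(5 + D) (V(D) = (D + 5)*(D + 1) = (5 + D)*(1 + D) = (1 + D)*(5 + D))
V(1) + 23*√(-16 + 3) = (5 + 1² + 6*1) + 23*√(-16 + 3) = (5 + 1 + 6) + 23*√(-13) = 12 + 23*(I*√13) = 12 + 23*I*√13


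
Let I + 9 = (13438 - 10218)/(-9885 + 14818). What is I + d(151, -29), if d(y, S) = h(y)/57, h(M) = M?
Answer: -1602206/281181 ≈ -5.6981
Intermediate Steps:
d(y, S) = y/57
I = -41177/4933 (I = -9 + (13438 - 10218)/(-9885 + 14818) = -9 + 3220/4933 = -41177/4933 ≈ -8.3473)
I + d(151, -29) = -41177/4933 + (1/57)*151 = -41177/4933 + 151/57 = -1602206/281181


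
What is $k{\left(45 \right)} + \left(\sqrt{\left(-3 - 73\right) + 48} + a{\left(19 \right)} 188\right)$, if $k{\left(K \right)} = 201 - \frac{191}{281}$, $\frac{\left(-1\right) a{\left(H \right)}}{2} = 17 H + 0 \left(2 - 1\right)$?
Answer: $- \frac{34070598}{281} + 2 i \sqrt{7} \approx -1.2125 \cdot 10^{5} + 5.2915 i$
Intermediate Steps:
$a{\left(H \right)} = - 34 H$ ($a{\left(H \right)} = - 2 \left(17 H + 0 \left(2 - 1\right)\right) = - 2 \left(17 H + 0 \cdot 1\right) = - 2 \left(17 H + 0\right) = - 2 \cdot 17 H = - 34 H$)
$k{\left(K \right)} = \frac{56290}{281}$ ($k{\left(K \right)} = 201 - 191 \cdot \frac{1}{281} = 201 - \frac{191}{281} = \frac{56290}{281}$)
$k{\left(45 \right)} + \left(\sqrt{\left(-3 - 73\right) + 48} + a{\left(19 \right)} 188\right) = \frac{56290}{281} + \left(\sqrt{\left(-3 - 73\right) + 48} + \left(-34\right) 19 \cdot 188\right) = \frac{56290}{281} + \left(\sqrt{-76 + 48} - 121448\right) = \frac{56290}{281} - \left(121448 - \sqrt{-28}\right) = \frac{56290}{281} - \left(121448 - 2 i \sqrt{7}\right) = - \frac{34070598}{281} + 2 i \sqrt{7}$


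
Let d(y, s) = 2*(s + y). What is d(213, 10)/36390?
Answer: 223/18195 ≈ 0.012256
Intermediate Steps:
d(y, s) = 2*s + 2*y
d(213, 10)/36390 = (2*10 + 2*213)/36390 = (20 + 426)*(1/36390) = 446*(1/36390) = 223/18195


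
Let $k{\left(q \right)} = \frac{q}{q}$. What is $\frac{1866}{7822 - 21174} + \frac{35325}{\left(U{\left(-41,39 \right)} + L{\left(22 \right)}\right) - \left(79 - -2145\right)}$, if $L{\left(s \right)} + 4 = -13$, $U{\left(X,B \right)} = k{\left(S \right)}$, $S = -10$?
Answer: $- \frac{11895981}{747712} \approx -15.91$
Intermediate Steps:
$k{\left(q \right)} = 1$
$U{\left(X,B \right)} = 1$
$L{\left(s \right)} = -17$ ($L{\left(s \right)} = -4 - 13 = -17$)
$\frac{1866}{7822 - 21174} + \frac{35325}{\left(U{\left(-41,39 \right)} + L{\left(22 \right)}\right) - \left(79 - -2145\right)} = \frac{1866}{7822 - 21174} + \frac{35325}{\left(1 - 17\right) - \left(79 - -2145\right)} = \frac{1866}{-13352} + \frac{35325}{-16 - \left(79 + 2145\right)} = 1866 \left(- \frac{1}{13352}\right) + \frac{35325}{-16 - 2224} = - \frac{933}{6676} + \frac{35325}{-16 - 2224} = - \frac{933}{6676} + \frac{35325}{-2240} = - \frac{933}{6676} + 35325 \left(- \frac{1}{2240}\right) = - \frac{933}{6676} - \frac{7065}{448} = - \frac{11895981}{747712}$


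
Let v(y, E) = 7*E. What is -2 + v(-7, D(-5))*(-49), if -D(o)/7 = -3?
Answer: -7205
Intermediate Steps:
D(o) = 21 (D(o) = -7*(-3) = 21)
-2 + v(-7, D(-5))*(-49) = -2 + (7*21)*(-49) = -2 + 147*(-49) = -2 - 7203 = -7205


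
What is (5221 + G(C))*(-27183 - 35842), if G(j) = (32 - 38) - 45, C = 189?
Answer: -325839250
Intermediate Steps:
G(j) = -51 (G(j) = -6 - 45 = -51)
(5221 + G(C))*(-27183 - 35842) = (5221 - 51)*(-27183 - 35842) = 5170*(-63025) = -325839250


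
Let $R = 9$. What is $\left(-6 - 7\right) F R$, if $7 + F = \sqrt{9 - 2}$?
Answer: $819 - 117 \sqrt{7} \approx 509.45$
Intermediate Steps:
$F = -7 + \sqrt{7}$ ($F = -7 + \sqrt{9 - 2} = -7 + \sqrt{7} \approx -4.3542$)
$\left(-6 - 7\right) F R = \left(-6 - 7\right) \left(-7 + \sqrt{7}\right) 9 = - 13 \left(-7 + \sqrt{7}\right) 9 = \left(91 - 13 \sqrt{7}\right) 9 = 819 - 117 \sqrt{7}$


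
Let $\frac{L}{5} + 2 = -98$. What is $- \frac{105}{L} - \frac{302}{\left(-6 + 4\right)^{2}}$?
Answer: $- \frac{7529}{100} \approx -75.29$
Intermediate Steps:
$L = -500$ ($L = -10 + 5 \left(-98\right) = -10 - 490 = -500$)
$- \frac{105}{L} - \frac{302}{\left(-6 + 4\right)^{2}} = - \frac{105}{-500} - \frac{302}{\left(-6 + 4\right)^{2}} = \left(-105\right) \left(- \frac{1}{500}\right) - \frac{302}{\left(-2\right)^{2}} = \frac{21}{100} - \frac{302}{4} = \frac{21}{100} - \frac{151}{2} = - \frac{7529}{100}$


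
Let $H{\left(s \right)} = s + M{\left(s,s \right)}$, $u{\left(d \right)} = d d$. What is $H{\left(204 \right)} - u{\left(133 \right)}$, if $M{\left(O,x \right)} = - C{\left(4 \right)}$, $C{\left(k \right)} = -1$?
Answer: $-17484$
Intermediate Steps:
$u{\left(d \right)} = d^{2}$
$M{\left(O,x \right)} = 1$ ($M{\left(O,x \right)} = \left(-1\right) \left(-1\right) = 1$)
$H{\left(s \right)} = 1 + s$ ($H{\left(s \right)} = s + 1 = 1 + s$)
$H{\left(204 \right)} - u{\left(133 \right)} = \left(1 + 204\right) - 133^{2} = 205 - 17689 = -17484$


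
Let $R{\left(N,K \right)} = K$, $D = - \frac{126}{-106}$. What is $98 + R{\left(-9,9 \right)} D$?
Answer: $\frac{5761}{53} \approx 108.7$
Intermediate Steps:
$D = \frac{63}{53}$ ($D = \left(-126\right) \left(- \frac{1}{106}\right) = \frac{63}{53} \approx 1.1887$)
$98 + R{\left(-9,9 \right)} D = 98 + 9 \cdot \frac{63}{53} = 98 + \frac{567}{53} = \frac{5761}{53}$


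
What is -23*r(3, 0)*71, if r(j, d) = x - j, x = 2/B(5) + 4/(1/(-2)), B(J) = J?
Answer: 86549/5 ≈ 17310.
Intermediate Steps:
x = -38/5 (x = 2/5 + 4/(1/(-2)) = 2*(1/5) + 4/(-1/2) = 2/5 + 4*(-2) = 2/5 - 8 = -38/5 ≈ -7.6000)
r(j, d) = -38/5 - j
-23*r(3, 0)*71 = -23*(-38/5 - 1*3)*71 = -23*(-38/5 - 3)*71 = -23*(-53/5)*71 = (1219/5)*71 = 86549/5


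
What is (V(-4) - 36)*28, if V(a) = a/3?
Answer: -3136/3 ≈ -1045.3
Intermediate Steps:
V(a) = a/3 (V(a) = a*(1/3) = a/3)
(V(-4) - 36)*28 = ((1/3)*(-4) - 36)*28 = (-4/3 - 36)*28 = -112/3*28 = -3136/3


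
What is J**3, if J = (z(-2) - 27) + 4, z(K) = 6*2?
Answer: -1331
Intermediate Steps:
z(K) = 12
J = -11 (J = (12 - 27) + 4 = -15 + 4 = -11)
J**3 = (-11)**3 = -1331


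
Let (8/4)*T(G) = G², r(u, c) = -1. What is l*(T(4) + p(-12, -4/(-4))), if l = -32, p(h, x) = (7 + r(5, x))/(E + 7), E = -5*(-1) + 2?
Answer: -1888/7 ≈ -269.71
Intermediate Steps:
T(G) = G²/2
E = 7 (E = 5 + 2 = 7)
p(h, x) = 3/7 (p(h, x) = (7 - 1)/(7 + 7) = 6/14 = 6*(1/14) = 3/7)
l*(T(4) + p(-12, -4/(-4))) = -32*((½)*4² + 3/7) = -32*((½)*16 + 3/7) = -32*(8 + 3/7) = -32*59/7 = -1888/7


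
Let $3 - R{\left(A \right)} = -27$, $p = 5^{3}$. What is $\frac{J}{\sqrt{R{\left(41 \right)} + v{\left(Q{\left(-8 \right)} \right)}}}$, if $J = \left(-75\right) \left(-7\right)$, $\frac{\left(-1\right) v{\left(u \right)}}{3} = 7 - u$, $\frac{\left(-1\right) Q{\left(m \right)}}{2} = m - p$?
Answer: $\frac{175 \sqrt{807}}{269} \approx 18.481$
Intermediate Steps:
$p = 125$
$R{\left(A \right)} = 30$ ($R{\left(A \right)} = 3 - -27 = 3 + 27 = 30$)
$Q{\left(m \right)} = 250 - 2 m$ ($Q{\left(m \right)} = - 2 \left(m - 125\right) = - 2 \left(-125 + m\right) = 250 - 2 m$)
$v{\left(u \right)} = -21 + 3 u$ ($v{\left(u \right)} = - 3 \left(7 - u\right) = -21 + 3 u$)
$J = 525$
$\frac{J}{\sqrt{R{\left(41 \right)} + v{\left(Q{\left(-8 \right)} \right)}}} = \frac{525}{\sqrt{30 - \left(21 - 3 \left(250 - -16\right)\right)}} = \frac{525}{\sqrt{30 - \left(21 - 3 \left(250 + 16\right)\right)}} = \frac{525}{\sqrt{30 + \left(-21 + 3 \cdot 266\right)}} = \frac{525}{\sqrt{30 + \left(-21 + 798\right)}} = \frac{525}{\sqrt{30 + 777}} = \frac{525}{\sqrt{807}} = 525 \frac{\sqrt{807}}{807} = \frac{175 \sqrt{807}}{269}$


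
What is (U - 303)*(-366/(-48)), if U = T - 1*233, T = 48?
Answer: -3721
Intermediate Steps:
U = -185 (U = 48 - 1*233 = 48 - 233 = -185)
(U - 303)*(-366/(-48)) = (-185 - 303)*(-366/(-48)) = -(-178608)*(-1)/48 = -488*61/8 = -3721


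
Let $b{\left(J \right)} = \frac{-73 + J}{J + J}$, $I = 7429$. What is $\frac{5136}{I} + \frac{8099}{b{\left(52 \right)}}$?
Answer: $- \frac{893901304}{22287} \approx -40109.0$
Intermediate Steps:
$b{\left(J \right)} = \frac{-73 + J}{2 J}$
$\frac{5136}{I} + \frac{8099}{b{\left(52 \right)}} = \frac{5136}{7429} + \frac{8099}{\frac{1}{2} \cdot \frac{1}{52} \left(-73 + 52\right)} = 5136 \cdot \frac{1}{7429} + \frac{8099}{\frac{1}{2} \cdot \frac{1}{52} \left(-21\right)} = \frac{5136}{7429} + \frac{8099}{- \frac{21}{104}} = \frac{5136}{7429} + 8099 \left(- \frac{104}{21}\right) = \frac{5136}{7429} - \frac{120328}{3} = - \frac{893901304}{22287}$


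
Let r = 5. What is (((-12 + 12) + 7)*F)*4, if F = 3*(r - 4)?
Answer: 84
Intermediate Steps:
F = 3 (F = 3*(5 - 4) = 3*1 = 3)
(((-12 + 12) + 7)*F)*4 = (((-12 + 12) + 7)*3)*4 = ((0 + 7)*3)*4 = (7*3)*4 = 21*4 = 84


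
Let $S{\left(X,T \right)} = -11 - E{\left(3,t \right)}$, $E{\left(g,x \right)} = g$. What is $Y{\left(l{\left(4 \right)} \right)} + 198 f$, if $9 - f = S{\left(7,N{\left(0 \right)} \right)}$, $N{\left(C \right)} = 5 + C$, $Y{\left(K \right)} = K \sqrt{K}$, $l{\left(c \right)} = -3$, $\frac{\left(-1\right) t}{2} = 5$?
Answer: $4554 - 3 i \sqrt{3} \approx 4554.0 - 5.1962 i$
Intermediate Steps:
$t = -10$ ($t = \left(-2\right) 5 = -10$)
$Y{\left(K \right)} = K^{\frac{3}{2}}$
$S{\left(X,T \right)} = -14$ ($S{\left(X,T \right)} = -11 - 3 = -14$)
$f = 23$ ($f = 9 - -14 = 9 + 14 = 23$)
$Y{\left(l{\left(4 \right)} \right)} + 198 f = \left(-3\right)^{\frac{3}{2}} + 198 \cdot 23 = - 3 i \sqrt{3} + 4554 = 4554 - 3 i \sqrt{3}$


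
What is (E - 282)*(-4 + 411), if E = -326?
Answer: -247456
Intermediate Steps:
(E - 282)*(-4 + 411) = (-326 - 282)*(-4 + 411) = -608*407 = -247456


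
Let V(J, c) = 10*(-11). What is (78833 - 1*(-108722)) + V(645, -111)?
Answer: 187445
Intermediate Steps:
V(J, c) = -110
(78833 - 1*(-108722)) + V(645, -111) = (78833 - 1*(-108722)) - 110 = (78833 + 108722) - 110 = 187555 - 110 = 187445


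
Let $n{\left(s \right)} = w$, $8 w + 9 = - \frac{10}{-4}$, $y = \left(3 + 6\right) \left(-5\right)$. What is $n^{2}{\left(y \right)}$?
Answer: $\frac{169}{256} \approx 0.66016$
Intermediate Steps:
$y = -45$ ($y = 9 \left(-5\right) = -45$)
$w = - \frac{13}{16}$ ($w = - \frac{9}{8} + \frac{\left(-10\right) \frac{1}{-4}}{8} = - \frac{9}{8} + \frac{\left(-10\right) \left(- \frac{1}{4}\right)}{8} = - \frac{9}{8} + \frac{1}{8} \cdot \frac{5}{2} = - \frac{9}{8} + \frac{5}{16} = - \frac{13}{16} \approx -0.8125$)
$n{\left(s \right)} = - \frac{13}{16}$
$n^{2}{\left(y \right)} = \left(- \frac{13}{16}\right)^{2} = \frac{169}{256}$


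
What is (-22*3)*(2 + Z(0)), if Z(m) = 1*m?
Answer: -132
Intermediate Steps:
Z(m) = m
(-22*3)*(2 + Z(0)) = (-22*3)*(2 + 0) = -66*2 = -132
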